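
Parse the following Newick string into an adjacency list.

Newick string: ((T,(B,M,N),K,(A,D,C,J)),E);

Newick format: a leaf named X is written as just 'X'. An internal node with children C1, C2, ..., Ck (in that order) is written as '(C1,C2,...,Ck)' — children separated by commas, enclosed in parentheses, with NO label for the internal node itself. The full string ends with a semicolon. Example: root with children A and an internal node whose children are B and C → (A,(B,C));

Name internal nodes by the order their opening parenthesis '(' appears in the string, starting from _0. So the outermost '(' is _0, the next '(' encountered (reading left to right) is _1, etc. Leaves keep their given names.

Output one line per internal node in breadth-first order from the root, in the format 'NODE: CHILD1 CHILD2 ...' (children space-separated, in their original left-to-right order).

Answer: _0: _1 E
_1: T _2 K _3
_2: B M N
_3: A D C J

Derivation:
Input: ((T,(B,M,N),K,(A,D,C,J)),E);
Scanning left-to-right, naming '(' by encounter order:
  pos 0: '(' -> open internal node _0 (depth 1)
  pos 1: '(' -> open internal node _1 (depth 2)
  pos 4: '(' -> open internal node _2 (depth 3)
  pos 10: ')' -> close internal node _2 (now at depth 2)
  pos 14: '(' -> open internal node _3 (depth 3)
  pos 22: ')' -> close internal node _3 (now at depth 2)
  pos 23: ')' -> close internal node _1 (now at depth 1)
  pos 26: ')' -> close internal node _0 (now at depth 0)
Total internal nodes: 4
BFS adjacency from root:
  _0: _1 E
  _1: T _2 K _3
  _2: B M N
  _3: A D C J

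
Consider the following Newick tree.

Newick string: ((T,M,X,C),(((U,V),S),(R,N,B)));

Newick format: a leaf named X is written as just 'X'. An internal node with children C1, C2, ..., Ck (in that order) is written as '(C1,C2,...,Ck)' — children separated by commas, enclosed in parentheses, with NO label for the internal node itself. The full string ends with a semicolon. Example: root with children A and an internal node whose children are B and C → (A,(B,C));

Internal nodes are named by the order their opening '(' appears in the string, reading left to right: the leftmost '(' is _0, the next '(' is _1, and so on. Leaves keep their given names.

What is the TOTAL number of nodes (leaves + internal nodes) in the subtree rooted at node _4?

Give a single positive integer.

Newick: ((T,M,X,C),(((U,V),S),(R,N,B)));
Locate _4: it is the '(' at position 13 (the 5th '(' reading left to right).
Query: subtree rooted at _4
_4: subtree_size = 1 + 2
  U: subtree_size = 1 + 0
  V: subtree_size = 1 + 0
Total subtree size of _4: 3

Answer: 3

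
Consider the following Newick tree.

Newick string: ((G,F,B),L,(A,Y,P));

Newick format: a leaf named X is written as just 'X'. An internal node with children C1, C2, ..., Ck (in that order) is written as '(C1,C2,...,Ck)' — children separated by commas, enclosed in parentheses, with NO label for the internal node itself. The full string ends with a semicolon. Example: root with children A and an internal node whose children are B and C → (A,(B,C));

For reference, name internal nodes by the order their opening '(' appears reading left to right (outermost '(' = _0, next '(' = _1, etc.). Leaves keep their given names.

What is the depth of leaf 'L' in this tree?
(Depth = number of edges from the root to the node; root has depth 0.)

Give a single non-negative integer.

Newick: ((G,F,B),L,(A,Y,P));
Naming internals by '(' encounter order: outermost '(' = _0, next = _1, ...
Query node: L
Path from root: _0 -> L
Depth of L: 1 (number of edges from root)

Answer: 1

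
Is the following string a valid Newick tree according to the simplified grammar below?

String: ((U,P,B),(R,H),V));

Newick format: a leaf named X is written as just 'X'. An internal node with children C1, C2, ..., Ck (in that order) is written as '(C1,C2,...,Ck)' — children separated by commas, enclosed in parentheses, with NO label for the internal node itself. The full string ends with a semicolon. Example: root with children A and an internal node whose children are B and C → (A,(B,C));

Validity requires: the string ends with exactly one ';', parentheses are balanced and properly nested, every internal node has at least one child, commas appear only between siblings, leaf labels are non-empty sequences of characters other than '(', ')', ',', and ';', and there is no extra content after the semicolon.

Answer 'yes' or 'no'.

Answer: no

Derivation:
Input: ((U,P,B),(R,H),V));
Paren balance: 3 '(' vs 4 ')' MISMATCH
Ends with single ';': True
Full parse: FAILS (extra content after tree at pos 17)
Valid: False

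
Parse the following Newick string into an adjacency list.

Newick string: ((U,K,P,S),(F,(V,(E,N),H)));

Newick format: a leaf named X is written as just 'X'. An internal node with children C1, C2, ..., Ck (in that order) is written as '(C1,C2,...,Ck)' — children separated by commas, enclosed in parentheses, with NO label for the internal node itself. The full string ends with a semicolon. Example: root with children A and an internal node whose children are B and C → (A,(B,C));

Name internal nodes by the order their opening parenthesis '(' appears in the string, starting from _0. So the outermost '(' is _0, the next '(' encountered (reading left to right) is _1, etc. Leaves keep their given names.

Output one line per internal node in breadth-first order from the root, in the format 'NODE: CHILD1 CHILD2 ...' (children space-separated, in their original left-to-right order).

Input: ((U,K,P,S),(F,(V,(E,N),H)));
Scanning left-to-right, naming '(' by encounter order:
  pos 0: '(' -> open internal node _0 (depth 1)
  pos 1: '(' -> open internal node _1 (depth 2)
  pos 9: ')' -> close internal node _1 (now at depth 1)
  pos 11: '(' -> open internal node _2 (depth 2)
  pos 14: '(' -> open internal node _3 (depth 3)
  pos 17: '(' -> open internal node _4 (depth 4)
  pos 21: ')' -> close internal node _4 (now at depth 3)
  pos 24: ')' -> close internal node _3 (now at depth 2)
  pos 25: ')' -> close internal node _2 (now at depth 1)
  pos 26: ')' -> close internal node _0 (now at depth 0)
Total internal nodes: 5
BFS adjacency from root:
  _0: _1 _2
  _1: U K P S
  _2: F _3
  _3: V _4 H
  _4: E N

Answer: _0: _1 _2
_1: U K P S
_2: F _3
_3: V _4 H
_4: E N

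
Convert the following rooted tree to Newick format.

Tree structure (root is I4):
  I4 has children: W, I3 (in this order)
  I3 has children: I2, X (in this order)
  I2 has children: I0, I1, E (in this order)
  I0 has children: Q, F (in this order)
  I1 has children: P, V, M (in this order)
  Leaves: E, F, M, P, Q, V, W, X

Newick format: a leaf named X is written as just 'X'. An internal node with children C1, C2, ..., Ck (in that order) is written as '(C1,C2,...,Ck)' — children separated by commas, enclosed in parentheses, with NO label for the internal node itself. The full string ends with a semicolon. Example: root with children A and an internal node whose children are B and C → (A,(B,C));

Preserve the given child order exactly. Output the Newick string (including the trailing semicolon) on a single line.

Answer: (W,(((Q,F),(P,V,M),E),X));

Derivation:
internal I4 with children ['W', 'I3']
  leaf 'W' → 'W'
  internal I3 with children ['I2', 'X']
    internal I2 with children ['I0', 'I1', 'E']
      internal I0 with children ['Q', 'F']
        leaf 'Q' → 'Q'
        leaf 'F' → 'F'
      → '(Q,F)'
      internal I1 with children ['P', 'V', 'M']
        leaf 'P' → 'P'
        leaf 'V' → 'V'
        leaf 'M' → 'M'
      → '(P,V,M)'
      leaf 'E' → 'E'
    → '((Q,F),(P,V,M),E)'
    leaf 'X' → 'X'
  → '(((Q,F),(P,V,M),E),X)'
→ '(W,(((Q,F),(P,V,M),E),X))'
Final: (W,(((Q,F),(P,V,M),E),X));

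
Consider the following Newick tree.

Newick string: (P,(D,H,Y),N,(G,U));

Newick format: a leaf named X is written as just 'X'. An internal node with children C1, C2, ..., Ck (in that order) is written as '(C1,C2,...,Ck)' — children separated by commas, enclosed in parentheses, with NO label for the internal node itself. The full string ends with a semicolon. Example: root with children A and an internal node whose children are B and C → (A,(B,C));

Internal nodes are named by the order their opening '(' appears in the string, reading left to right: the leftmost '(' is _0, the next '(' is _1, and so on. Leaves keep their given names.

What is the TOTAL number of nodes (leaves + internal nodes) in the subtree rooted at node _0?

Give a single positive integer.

Answer: 10

Derivation:
Newick: (P,(D,H,Y),N,(G,U));
Locate _0: it is the '(' at position 0 (the 1st '(' reading left to right).
Query: subtree rooted at _0
_0: subtree_size = 1 + 9
  P: subtree_size = 1 + 0
  _1: subtree_size = 1 + 3
    D: subtree_size = 1 + 0
    H: subtree_size = 1 + 0
    Y: subtree_size = 1 + 0
  N: subtree_size = 1 + 0
  _2: subtree_size = 1 + 2
    G: subtree_size = 1 + 0
    U: subtree_size = 1 + 0
Total subtree size of _0: 10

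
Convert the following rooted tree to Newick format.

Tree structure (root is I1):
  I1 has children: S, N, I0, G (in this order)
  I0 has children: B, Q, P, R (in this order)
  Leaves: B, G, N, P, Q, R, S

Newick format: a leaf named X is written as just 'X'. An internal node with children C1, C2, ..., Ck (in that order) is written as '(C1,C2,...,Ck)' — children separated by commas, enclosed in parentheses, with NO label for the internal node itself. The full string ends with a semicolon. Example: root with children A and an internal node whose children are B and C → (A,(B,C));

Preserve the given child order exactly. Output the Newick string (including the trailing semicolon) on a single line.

internal I1 with children ['S', 'N', 'I0', 'G']
  leaf 'S' → 'S'
  leaf 'N' → 'N'
  internal I0 with children ['B', 'Q', 'P', 'R']
    leaf 'B' → 'B'
    leaf 'Q' → 'Q'
    leaf 'P' → 'P'
    leaf 'R' → 'R'
  → '(B,Q,P,R)'
  leaf 'G' → 'G'
→ '(S,N,(B,Q,P,R),G)'
Final: (S,N,(B,Q,P,R),G);

Answer: (S,N,(B,Q,P,R),G);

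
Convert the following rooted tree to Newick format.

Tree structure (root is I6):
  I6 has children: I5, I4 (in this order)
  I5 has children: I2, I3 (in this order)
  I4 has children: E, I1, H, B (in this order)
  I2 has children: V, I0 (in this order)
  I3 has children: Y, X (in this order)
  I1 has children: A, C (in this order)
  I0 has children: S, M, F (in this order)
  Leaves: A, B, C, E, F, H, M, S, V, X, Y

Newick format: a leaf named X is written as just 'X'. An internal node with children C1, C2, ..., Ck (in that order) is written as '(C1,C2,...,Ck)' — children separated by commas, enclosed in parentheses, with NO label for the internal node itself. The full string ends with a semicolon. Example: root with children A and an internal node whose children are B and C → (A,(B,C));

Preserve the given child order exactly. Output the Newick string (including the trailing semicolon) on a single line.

internal I6 with children ['I5', 'I4']
  internal I5 with children ['I2', 'I3']
    internal I2 with children ['V', 'I0']
      leaf 'V' → 'V'
      internal I0 with children ['S', 'M', 'F']
        leaf 'S' → 'S'
        leaf 'M' → 'M'
        leaf 'F' → 'F'
      → '(S,M,F)'
    → '(V,(S,M,F))'
    internal I3 with children ['Y', 'X']
      leaf 'Y' → 'Y'
      leaf 'X' → 'X'
    → '(Y,X)'
  → '((V,(S,M,F)),(Y,X))'
  internal I4 with children ['E', 'I1', 'H', 'B']
    leaf 'E' → 'E'
    internal I1 with children ['A', 'C']
      leaf 'A' → 'A'
      leaf 'C' → 'C'
    → '(A,C)'
    leaf 'H' → 'H'
    leaf 'B' → 'B'
  → '(E,(A,C),H,B)'
→ '(((V,(S,M,F)),(Y,X)),(E,(A,C),H,B))'
Final: (((V,(S,M,F)),(Y,X)),(E,(A,C),H,B));

Answer: (((V,(S,M,F)),(Y,X)),(E,(A,C),H,B));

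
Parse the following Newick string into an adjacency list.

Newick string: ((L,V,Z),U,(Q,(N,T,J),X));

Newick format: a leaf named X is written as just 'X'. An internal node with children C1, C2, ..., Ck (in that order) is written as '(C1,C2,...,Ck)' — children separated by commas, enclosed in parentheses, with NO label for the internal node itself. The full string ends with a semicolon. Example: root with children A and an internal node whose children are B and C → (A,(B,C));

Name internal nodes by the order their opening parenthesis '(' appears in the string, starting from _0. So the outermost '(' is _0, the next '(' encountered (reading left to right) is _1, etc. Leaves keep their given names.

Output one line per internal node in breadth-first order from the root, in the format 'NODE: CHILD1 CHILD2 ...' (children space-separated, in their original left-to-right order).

Answer: _0: _1 U _2
_1: L V Z
_2: Q _3 X
_3: N T J

Derivation:
Input: ((L,V,Z),U,(Q,(N,T,J),X));
Scanning left-to-right, naming '(' by encounter order:
  pos 0: '(' -> open internal node _0 (depth 1)
  pos 1: '(' -> open internal node _1 (depth 2)
  pos 7: ')' -> close internal node _1 (now at depth 1)
  pos 11: '(' -> open internal node _2 (depth 2)
  pos 14: '(' -> open internal node _3 (depth 3)
  pos 20: ')' -> close internal node _3 (now at depth 2)
  pos 23: ')' -> close internal node _2 (now at depth 1)
  pos 24: ')' -> close internal node _0 (now at depth 0)
Total internal nodes: 4
BFS adjacency from root:
  _0: _1 U _2
  _1: L V Z
  _2: Q _3 X
  _3: N T J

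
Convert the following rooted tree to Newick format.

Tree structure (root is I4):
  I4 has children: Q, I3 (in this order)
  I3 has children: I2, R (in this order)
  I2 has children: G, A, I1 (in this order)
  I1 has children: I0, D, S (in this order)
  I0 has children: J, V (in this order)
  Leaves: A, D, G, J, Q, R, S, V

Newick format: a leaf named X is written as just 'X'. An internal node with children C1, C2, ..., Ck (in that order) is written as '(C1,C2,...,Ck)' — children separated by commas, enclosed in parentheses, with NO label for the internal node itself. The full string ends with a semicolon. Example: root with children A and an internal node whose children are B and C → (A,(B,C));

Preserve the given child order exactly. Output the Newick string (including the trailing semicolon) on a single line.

Answer: (Q,((G,A,((J,V),D,S)),R));

Derivation:
internal I4 with children ['Q', 'I3']
  leaf 'Q' → 'Q'
  internal I3 with children ['I2', 'R']
    internal I2 with children ['G', 'A', 'I1']
      leaf 'G' → 'G'
      leaf 'A' → 'A'
      internal I1 with children ['I0', 'D', 'S']
        internal I0 with children ['J', 'V']
          leaf 'J' → 'J'
          leaf 'V' → 'V'
        → '(J,V)'
        leaf 'D' → 'D'
        leaf 'S' → 'S'
      → '((J,V),D,S)'
    → '(G,A,((J,V),D,S))'
    leaf 'R' → 'R'
  → '((G,A,((J,V),D,S)),R)'
→ '(Q,((G,A,((J,V),D,S)),R))'
Final: (Q,((G,A,((J,V),D,S)),R));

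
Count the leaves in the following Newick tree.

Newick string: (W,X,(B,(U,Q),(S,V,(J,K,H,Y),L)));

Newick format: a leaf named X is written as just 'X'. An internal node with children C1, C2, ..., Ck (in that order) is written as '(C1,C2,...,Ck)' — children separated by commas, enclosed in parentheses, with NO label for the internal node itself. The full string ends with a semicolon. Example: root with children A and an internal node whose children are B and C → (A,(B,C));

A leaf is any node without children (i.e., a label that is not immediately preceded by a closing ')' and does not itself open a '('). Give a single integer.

Newick: (W,X,(B,(U,Q),(S,V,(J,K,H,Y),L)));
Scan left-to-right; a leaf is any maximal label run not followed by '(':
  pos 1: leaf 'W' → count = 1
  pos 3: leaf 'X' → count = 2
  pos 6: leaf 'B' → count = 3
  pos 9: leaf 'U' → count = 4
  pos 11: leaf 'Q' → count = 5
  pos 15: leaf 'S' → count = 6
  pos 17: leaf 'V' → count = 7
  pos 20: leaf 'J' → count = 8
  pos 22: leaf 'K' → count = 9
  pos 24: leaf 'H' → count = 10
  pos 26: leaf 'Y' → count = 11
  pos 29: leaf 'L' → count = 12
Total leaves: 12

Answer: 12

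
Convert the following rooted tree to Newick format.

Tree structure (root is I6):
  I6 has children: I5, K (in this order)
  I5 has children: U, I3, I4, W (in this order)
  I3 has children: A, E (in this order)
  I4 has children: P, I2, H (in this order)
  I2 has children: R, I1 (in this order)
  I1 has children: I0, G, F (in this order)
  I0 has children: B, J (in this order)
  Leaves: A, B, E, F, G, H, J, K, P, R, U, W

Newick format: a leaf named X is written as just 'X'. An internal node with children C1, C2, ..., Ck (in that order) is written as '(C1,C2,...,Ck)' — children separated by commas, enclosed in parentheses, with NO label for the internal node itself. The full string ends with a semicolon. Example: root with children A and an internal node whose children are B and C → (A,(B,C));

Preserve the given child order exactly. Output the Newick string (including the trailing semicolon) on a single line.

internal I6 with children ['I5', 'K']
  internal I5 with children ['U', 'I3', 'I4', 'W']
    leaf 'U' → 'U'
    internal I3 with children ['A', 'E']
      leaf 'A' → 'A'
      leaf 'E' → 'E'
    → '(A,E)'
    internal I4 with children ['P', 'I2', 'H']
      leaf 'P' → 'P'
      internal I2 with children ['R', 'I1']
        leaf 'R' → 'R'
        internal I1 with children ['I0', 'G', 'F']
          internal I0 with children ['B', 'J']
            leaf 'B' → 'B'
            leaf 'J' → 'J'
          → '(B,J)'
          leaf 'G' → 'G'
          leaf 'F' → 'F'
        → '((B,J),G,F)'
      → '(R,((B,J),G,F))'
      leaf 'H' → 'H'
    → '(P,(R,((B,J),G,F)),H)'
    leaf 'W' → 'W'
  → '(U,(A,E),(P,(R,((B,J),G,F)),H),W)'
  leaf 'K' → 'K'
→ '((U,(A,E),(P,(R,((B,J),G,F)),H),W),K)'
Final: ((U,(A,E),(P,(R,((B,J),G,F)),H),W),K);

Answer: ((U,(A,E),(P,(R,((B,J),G,F)),H),W),K);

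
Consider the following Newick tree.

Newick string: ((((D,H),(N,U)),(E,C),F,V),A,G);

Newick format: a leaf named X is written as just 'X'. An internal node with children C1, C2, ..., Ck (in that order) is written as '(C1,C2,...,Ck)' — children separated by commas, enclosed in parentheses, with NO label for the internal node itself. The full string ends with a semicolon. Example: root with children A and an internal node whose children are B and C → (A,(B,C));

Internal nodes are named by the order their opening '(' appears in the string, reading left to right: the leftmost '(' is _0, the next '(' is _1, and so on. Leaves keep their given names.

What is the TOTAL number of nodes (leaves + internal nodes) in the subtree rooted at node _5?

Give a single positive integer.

Newick: ((((D,H),(N,U)),(E,C),F,V),A,G);
Locate _5: it is the '(' at position 16 (the 6th '(' reading left to right).
Query: subtree rooted at _5
_5: subtree_size = 1 + 2
  E: subtree_size = 1 + 0
  C: subtree_size = 1 + 0
Total subtree size of _5: 3

Answer: 3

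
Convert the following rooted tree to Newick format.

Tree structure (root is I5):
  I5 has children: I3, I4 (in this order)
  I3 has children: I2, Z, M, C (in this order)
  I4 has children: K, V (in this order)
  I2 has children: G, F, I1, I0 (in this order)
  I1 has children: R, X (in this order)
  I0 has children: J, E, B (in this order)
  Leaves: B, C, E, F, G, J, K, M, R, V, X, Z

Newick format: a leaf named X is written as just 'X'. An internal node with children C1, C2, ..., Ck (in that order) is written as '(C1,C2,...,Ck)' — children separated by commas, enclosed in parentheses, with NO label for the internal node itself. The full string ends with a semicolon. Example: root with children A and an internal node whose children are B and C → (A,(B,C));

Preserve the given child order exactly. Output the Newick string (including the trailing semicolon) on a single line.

internal I5 with children ['I3', 'I4']
  internal I3 with children ['I2', 'Z', 'M', 'C']
    internal I2 with children ['G', 'F', 'I1', 'I0']
      leaf 'G' → 'G'
      leaf 'F' → 'F'
      internal I1 with children ['R', 'X']
        leaf 'R' → 'R'
        leaf 'X' → 'X'
      → '(R,X)'
      internal I0 with children ['J', 'E', 'B']
        leaf 'J' → 'J'
        leaf 'E' → 'E'
        leaf 'B' → 'B'
      → '(J,E,B)'
    → '(G,F,(R,X),(J,E,B))'
    leaf 'Z' → 'Z'
    leaf 'M' → 'M'
    leaf 'C' → 'C'
  → '((G,F,(R,X),(J,E,B)),Z,M,C)'
  internal I4 with children ['K', 'V']
    leaf 'K' → 'K'
    leaf 'V' → 'V'
  → '(K,V)'
→ '(((G,F,(R,X),(J,E,B)),Z,M,C),(K,V))'
Final: (((G,F,(R,X),(J,E,B)),Z,M,C),(K,V));

Answer: (((G,F,(R,X),(J,E,B)),Z,M,C),(K,V));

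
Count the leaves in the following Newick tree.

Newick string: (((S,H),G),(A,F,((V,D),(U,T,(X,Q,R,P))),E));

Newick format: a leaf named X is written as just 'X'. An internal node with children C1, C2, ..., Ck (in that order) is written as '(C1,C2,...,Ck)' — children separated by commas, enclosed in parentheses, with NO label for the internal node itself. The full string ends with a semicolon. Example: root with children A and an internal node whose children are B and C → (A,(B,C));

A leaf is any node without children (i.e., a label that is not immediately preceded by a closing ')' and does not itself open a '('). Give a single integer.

Newick: (((S,H),G),(A,F,((V,D),(U,T,(X,Q,R,P))),E));
Scan left-to-right; a leaf is any maximal label run not followed by '(':
  pos 3: leaf 'S' → count = 1
  pos 5: leaf 'H' → count = 2
  pos 8: leaf 'G' → count = 3
  pos 12: leaf 'A' → count = 4
  pos 14: leaf 'F' → count = 5
  pos 18: leaf 'V' → count = 6
  pos 20: leaf 'D' → count = 7
  pos 24: leaf 'U' → count = 8
  pos 26: leaf 'T' → count = 9
  pos 29: leaf 'X' → count = 10
  pos 31: leaf 'Q' → count = 11
  pos 33: leaf 'R' → count = 12
  pos 35: leaf 'P' → count = 13
  pos 40: leaf 'E' → count = 14
Total leaves: 14

Answer: 14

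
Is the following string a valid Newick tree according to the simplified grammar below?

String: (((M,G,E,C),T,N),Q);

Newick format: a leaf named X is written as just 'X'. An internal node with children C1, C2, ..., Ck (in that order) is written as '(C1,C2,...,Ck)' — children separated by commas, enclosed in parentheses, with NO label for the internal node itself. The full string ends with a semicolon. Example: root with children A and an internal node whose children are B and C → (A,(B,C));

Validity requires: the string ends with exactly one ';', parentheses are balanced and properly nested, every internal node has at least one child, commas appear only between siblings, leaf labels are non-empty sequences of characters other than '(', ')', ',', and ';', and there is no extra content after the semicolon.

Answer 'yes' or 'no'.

Input: (((M,G,E,C),T,N),Q);
Paren balance: 3 '(' vs 3 ')' OK
Ends with single ';': True
Full parse: OK
Valid: True

Answer: yes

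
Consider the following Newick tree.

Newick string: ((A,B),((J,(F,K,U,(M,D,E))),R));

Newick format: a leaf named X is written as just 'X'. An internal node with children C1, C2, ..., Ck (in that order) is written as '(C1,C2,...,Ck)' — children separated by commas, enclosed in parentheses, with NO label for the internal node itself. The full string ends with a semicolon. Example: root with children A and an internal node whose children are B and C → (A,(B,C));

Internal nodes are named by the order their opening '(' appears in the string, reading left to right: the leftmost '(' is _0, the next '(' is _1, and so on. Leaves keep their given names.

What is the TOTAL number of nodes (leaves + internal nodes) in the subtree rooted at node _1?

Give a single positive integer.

Newick: ((A,B),((J,(F,K,U,(M,D,E))),R));
Locate _1: it is the '(' at position 1 (the 2nd '(' reading left to right).
Query: subtree rooted at _1
_1: subtree_size = 1 + 2
  A: subtree_size = 1 + 0
  B: subtree_size = 1 + 0
Total subtree size of _1: 3

Answer: 3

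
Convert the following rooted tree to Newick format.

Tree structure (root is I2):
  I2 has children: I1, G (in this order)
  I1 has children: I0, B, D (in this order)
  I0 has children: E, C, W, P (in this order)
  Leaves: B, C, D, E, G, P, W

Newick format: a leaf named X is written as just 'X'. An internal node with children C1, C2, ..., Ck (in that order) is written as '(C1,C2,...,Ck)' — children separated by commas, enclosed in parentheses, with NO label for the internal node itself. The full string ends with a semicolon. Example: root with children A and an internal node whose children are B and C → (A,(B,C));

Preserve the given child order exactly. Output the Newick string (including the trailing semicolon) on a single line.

internal I2 with children ['I1', 'G']
  internal I1 with children ['I0', 'B', 'D']
    internal I0 with children ['E', 'C', 'W', 'P']
      leaf 'E' → 'E'
      leaf 'C' → 'C'
      leaf 'W' → 'W'
      leaf 'P' → 'P'
    → '(E,C,W,P)'
    leaf 'B' → 'B'
    leaf 'D' → 'D'
  → '((E,C,W,P),B,D)'
  leaf 'G' → 'G'
→ '(((E,C,W,P),B,D),G)'
Final: (((E,C,W,P),B,D),G);

Answer: (((E,C,W,P),B,D),G);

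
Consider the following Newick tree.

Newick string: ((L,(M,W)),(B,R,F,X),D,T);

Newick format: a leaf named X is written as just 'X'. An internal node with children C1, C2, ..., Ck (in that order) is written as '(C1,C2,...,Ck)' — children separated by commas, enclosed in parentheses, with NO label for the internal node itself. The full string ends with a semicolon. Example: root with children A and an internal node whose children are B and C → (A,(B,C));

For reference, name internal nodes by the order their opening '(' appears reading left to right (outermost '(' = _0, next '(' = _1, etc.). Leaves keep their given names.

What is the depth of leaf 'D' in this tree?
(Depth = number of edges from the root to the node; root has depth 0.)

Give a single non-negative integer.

Answer: 1

Derivation:
Newick: ((L,(M,W)),(B,R,F,X),D,T);
Naming internals by '(' encounter order: outermost '(' = _0, next = _1, ...
Query node: D
Path from root: _0 -> D
Depth of D: 1 (number of edges from root)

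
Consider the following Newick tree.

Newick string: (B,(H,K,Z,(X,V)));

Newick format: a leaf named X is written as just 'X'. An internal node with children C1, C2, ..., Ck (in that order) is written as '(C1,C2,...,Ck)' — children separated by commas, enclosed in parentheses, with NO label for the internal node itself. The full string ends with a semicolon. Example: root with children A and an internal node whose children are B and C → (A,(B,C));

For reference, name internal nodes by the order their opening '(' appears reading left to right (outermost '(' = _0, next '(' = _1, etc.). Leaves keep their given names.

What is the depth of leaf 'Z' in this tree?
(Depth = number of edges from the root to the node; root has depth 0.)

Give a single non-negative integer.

Answer: 2

Derivation:
Newick: (B,(H,K,Z,(X,V)));
Naming internals by '(' encounter order: outermost '(' = _0, next = _1, ...
Query node: Z
Path from root: _0 -> _1 -> Z
Depth of Z: 2 (number of edges from root)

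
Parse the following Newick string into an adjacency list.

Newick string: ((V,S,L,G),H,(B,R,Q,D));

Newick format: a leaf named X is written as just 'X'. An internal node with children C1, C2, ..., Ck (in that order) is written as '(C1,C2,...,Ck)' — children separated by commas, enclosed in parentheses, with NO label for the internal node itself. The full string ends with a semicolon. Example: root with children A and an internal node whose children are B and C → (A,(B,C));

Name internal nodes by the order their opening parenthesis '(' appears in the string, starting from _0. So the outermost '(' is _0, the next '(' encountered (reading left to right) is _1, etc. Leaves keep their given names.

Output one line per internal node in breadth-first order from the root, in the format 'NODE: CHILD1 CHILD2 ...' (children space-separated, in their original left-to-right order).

Input: ((V,S,L,G),H,(B,R,Q,D));
Scanning left-to-right, naming '(' by encounter order:
  pos 0: '(' -> open internal node _0 (depth 1)
  pos 1: '(' -> open internal node _1 (depth 2)
  pos 9: ')' -> close internal node _1 (now at depth 1)
  pos 13: '(' -> open internal node _2 (depth 2)
  pos 21: ')' -> close internal node _2 (now at depth 1)
  pos 22: ')' -> close internal node _0 (now at depth 0)
Total internal nodes: 3
BFS adjacency from root:
  _0: _1 H _2
  _1: V S L G
  _2: B R Q D

Answer: _0: _1 H _2
_1: V S L G
_2: B R Q D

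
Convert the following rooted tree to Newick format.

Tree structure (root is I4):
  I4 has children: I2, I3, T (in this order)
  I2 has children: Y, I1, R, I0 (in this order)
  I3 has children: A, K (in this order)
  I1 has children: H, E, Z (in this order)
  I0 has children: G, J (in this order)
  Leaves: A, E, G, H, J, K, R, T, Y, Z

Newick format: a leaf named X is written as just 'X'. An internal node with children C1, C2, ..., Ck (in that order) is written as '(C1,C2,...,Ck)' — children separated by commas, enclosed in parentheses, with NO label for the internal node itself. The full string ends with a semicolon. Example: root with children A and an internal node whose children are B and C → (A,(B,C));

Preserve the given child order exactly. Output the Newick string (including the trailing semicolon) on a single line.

Answer: ((Y,(H,E,Z),R,(G,J)),(A,K),T);

Derivation:
internal I4 with children ['I2', 'I3', 'T']
  internal I2 with children ['Y', 'I1', 'R', 'I0']
    leaf 'Y' → 'Y'
    internal I1 with children ['H', 'E', 'Z']
      leaf 'H' → 'H'
      leaf 'E' → 'E'
      leaf 'Z' → 'Z'
    → '(H,E,Z)'
    leaf 'R' → 'R'
    internal I0 with children ['G', 'J']
      leaf 'G' → 'G'
      leaf 'J' → 'J'
    → '(G,J)'
  → '(Y,(H,E,Z),R,(G,J))'
  internal I3 with children ['A', 'K']
    leaf 'A' → 'A'
    leaf 'K' → 'K'
  → '(A,K)'
  leaf 'T' → 'T'
→ '((Y,(H,E,Z),R,(G,J)),(A,K),T)'
Final: ((Y,(H,E,Z),R,(G,J)),(A,K),T);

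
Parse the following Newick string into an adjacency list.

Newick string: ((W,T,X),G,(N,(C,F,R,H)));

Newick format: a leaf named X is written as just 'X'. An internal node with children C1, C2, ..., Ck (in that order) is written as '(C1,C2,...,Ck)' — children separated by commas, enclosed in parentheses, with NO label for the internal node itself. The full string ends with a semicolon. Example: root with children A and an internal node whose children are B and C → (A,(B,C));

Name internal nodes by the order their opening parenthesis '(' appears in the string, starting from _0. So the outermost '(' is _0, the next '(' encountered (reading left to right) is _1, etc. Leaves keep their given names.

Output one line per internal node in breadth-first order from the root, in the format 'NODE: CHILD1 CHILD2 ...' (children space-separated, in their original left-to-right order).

Input: ((W,T,X),G,(N,(C,F,R,H)));
Scanning left-to-right, naming '(' by encounter order:
  pos 0: '(' -> open internal node _0 (depth 1)
  pos 1: '(' -> open internal node _1 (depth 2)
  pos 7: ')' -> close internal node _1 (now at depth 1)
  pos 11: '(' -> open internal node _2 (depth 2)
  pos 14: '(' -> open internal node _3 (depth 3)
  pos 22: ')' -> close internal node _3 (now at depth 2)
  pos 23: ')' -> close internal node _2 (now at depth 1)
  pos 24: ')' -> close internal node _0 (now at depth 0)
Total internal nodes: 4
BFS adjacency from root:
  _0: _1 G _2
  _1: W T X
  _2: N _3
  _3: C F R H

Answer: _0: _1 G _2
_1: W T X
_2: N _3
_3: C F R H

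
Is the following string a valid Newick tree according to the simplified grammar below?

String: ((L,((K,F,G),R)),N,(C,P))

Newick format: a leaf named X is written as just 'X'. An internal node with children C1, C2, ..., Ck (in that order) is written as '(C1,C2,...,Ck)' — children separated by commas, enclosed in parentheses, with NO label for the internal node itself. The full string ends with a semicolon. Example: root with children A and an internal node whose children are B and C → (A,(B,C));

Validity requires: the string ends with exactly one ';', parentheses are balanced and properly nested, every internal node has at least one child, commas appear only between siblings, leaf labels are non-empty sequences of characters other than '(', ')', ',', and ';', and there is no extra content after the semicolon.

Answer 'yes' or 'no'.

Answer: no

Derivation:
Input: ((L,((K,F,G),R)),N,(C,P))
Paren balance: 5 '(' vs 5 ')' OK
Ends with single ';': False
Full parse: FAILS (must end with ;)
Valid: False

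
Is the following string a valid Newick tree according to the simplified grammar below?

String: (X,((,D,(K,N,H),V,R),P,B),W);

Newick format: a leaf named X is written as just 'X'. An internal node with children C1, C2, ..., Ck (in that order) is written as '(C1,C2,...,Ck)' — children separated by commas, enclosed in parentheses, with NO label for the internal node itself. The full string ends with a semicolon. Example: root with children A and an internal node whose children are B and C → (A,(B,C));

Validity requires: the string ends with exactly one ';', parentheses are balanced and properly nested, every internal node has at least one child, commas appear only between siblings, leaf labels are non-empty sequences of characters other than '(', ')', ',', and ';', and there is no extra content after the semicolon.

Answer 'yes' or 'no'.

Answer: no

Derivation:
Input: (X,((,D,(K,N,H),V,R),P,B),W);
Paren balance: 4 '(' vs 4 ')' OK
Ends with single ';': True
Full parse: FAILS (empty leaf label at pos 5)
Valid: False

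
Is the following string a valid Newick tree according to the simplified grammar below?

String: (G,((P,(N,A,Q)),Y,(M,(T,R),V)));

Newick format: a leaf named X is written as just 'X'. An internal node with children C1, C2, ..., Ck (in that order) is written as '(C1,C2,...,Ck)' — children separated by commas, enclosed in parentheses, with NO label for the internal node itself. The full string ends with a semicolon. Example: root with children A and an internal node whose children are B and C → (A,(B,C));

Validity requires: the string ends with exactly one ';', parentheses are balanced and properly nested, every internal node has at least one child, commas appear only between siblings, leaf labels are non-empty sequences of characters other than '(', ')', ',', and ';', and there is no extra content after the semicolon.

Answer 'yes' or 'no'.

Input: (G,((P,(N,A,Q)),Y,(M,(T,R),V)));
Paren balance: 6 '(' vs 6 ')' OK
Ends with single ';': True
Full parse: OK
Valid: True

Answer: yes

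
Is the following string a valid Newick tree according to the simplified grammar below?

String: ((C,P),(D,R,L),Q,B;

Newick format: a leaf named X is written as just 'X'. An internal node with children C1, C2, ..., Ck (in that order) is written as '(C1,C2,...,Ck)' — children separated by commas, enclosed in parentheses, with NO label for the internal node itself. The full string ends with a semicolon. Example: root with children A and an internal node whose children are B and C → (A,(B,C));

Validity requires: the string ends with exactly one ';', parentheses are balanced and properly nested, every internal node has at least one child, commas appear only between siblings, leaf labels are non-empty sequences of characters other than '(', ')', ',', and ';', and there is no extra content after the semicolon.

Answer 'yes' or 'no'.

Answer: no

Derivation:
Input: ((C,P),(D,R,L),Q,B;
Paren balance: 3 '(' vs 2 ')' MISMATCH
Ends with single ';': True
Full parse: FAILS (expected , or ) at pos 18)
Valid: False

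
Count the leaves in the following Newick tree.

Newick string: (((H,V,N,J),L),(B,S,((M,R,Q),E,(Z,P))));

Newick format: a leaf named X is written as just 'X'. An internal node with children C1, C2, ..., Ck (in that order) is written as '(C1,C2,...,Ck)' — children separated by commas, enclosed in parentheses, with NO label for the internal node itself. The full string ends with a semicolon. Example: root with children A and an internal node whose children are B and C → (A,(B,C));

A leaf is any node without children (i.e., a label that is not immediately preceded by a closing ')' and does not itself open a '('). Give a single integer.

Answer: 13

Derivation:
Newick: (((H,V,N,J),L),(B,S,((M,R,Q),E,(Z,P))));
Scan left-to-right; a leaf is any maximal label run not followed by '(':
  pos 3: leaf 'H' → count = 1
  pos 5: leaf 'V' → count = 2
  pos 7: leaf 'N' → count = 3
  pos 9: leaf 'J' → count = 4
  pos 12: leaf 'L' → count = 5
  pos 16: leaf 'B' → count = 6
  pos 18: leaf 'S' → count = 7
  pos 22: leaf 'M' → count = 8
  pos 24: leaf 'R' → count = 9
  pos 26: leaf 'Q' → count = 10
  pos 29: leaf 'E' → count = 11
  pos 32: leaf 'Z' → count = 12
  pos 34: leaf 'P' → count = 13
Total leaves: 13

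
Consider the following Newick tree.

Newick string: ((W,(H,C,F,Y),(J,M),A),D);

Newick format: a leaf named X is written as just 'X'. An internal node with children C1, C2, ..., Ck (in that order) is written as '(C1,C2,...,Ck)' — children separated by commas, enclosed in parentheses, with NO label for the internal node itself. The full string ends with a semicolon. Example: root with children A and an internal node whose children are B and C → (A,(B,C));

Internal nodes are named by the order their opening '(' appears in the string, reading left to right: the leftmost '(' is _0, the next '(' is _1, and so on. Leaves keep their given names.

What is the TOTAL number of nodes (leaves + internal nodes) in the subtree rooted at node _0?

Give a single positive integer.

Answer: 13

Derivation:
Newick: ((W,(H,C,F,Y),(J,M),A),D);
Locate _0: it is the '(' at position 0 (the 1st '(' reading left to right).
Query: subtree rooted at _0
_0: subtree_size = 1 + 12
  _1: subtree_size = 1 + 10
    W: subtree_size = 1 + 0
    _2: subtree_size = 1 + 4
      H: subtree_size = 1 + 0
      C: subtree_size = 1 + 0
      F: subtree_size = 1 + 0
      Y: subtree_size = 1 + 0
    _3: subtree_size = 1 + 2
      J: subtree_size = 1 + 0
      M: subtree_size = 1 + 0
    A: subtree_size = 1 + 0
  D: subtree_size = 1 + 0
Total subtree size of _0: 13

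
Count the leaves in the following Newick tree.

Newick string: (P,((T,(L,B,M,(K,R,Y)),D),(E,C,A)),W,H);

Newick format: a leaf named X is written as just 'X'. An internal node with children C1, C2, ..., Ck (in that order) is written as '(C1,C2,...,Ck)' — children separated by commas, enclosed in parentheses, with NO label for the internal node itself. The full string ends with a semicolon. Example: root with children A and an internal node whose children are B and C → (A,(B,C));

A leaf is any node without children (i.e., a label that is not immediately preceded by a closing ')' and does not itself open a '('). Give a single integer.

Newick: (P,((T,(L,B,M,(K,R,Y)),D),(E,C,A)),W,H);
Scan left-to-right; a leaf is any maximal label run not followed by '(':
  pos 1: leaf 'P' → count = 1
  pos 5: leaf 'T' → count = 2
  pos 8: leaf 'L' → count = 3
  pos 10: leaf 'B' → count = 4
  pos 12: leaf 'M' → count = 5
  pos 15: leaf 'K' → count = 6
  pos 17: leaf 'R' → count = 7
  pos 19: leaf 'Y' → count = 8
  pos 23: leaf 'D' → count = 9
  pos 27: leaf 'E' → count = 10
  pos 29: leaf 'C' → count = 11
  pos 31: leaf 'A' → count = 12
  pos 35: leaf 'W' → count = 13
  pos 37: leaf 'H' → count = 14
Total leaves: 14

Answer: 14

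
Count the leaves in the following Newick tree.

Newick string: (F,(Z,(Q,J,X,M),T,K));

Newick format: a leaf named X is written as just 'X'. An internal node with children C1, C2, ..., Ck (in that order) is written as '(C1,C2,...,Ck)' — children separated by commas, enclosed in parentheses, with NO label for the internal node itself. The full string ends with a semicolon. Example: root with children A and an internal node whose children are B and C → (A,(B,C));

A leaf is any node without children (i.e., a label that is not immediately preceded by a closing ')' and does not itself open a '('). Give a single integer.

Newick: (F,(Z,(Q,J,X,M),T,K));
Scan left-to-right; a leaf is any maximal label run not followed by '(':
  pos 1: leaf 'F' → count = 1
  pos 4: leaf 'Z' → count = 2
  pos 7: leaf 'Q' → count = 3
  pos 9: leaf 'J' → count = 4
  pos 11: leaf 'X' → count = 5
  pos 13: leaf 'M' → count = 6
  pos 16: leaf 'T' → count = 7
  pos 18: leaf 'K' → count = 8
Total leaves: 8

Answer: 8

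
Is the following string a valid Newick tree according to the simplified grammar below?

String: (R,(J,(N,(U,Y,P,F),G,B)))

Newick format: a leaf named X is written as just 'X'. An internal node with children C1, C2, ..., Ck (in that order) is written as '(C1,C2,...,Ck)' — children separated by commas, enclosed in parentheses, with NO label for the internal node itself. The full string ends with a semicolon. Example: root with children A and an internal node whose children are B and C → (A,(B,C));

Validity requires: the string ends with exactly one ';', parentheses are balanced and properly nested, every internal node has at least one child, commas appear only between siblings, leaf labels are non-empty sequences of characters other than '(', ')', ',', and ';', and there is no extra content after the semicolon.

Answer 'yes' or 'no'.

Input: (R,(J,(N,(U,Y,P,F),G,B)))
Paren balance: 4 '(' vs 4 ')' OK
Ends with single ';': False
Full parse: FAILS (must end with ;)
Valid: False

Answer: no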